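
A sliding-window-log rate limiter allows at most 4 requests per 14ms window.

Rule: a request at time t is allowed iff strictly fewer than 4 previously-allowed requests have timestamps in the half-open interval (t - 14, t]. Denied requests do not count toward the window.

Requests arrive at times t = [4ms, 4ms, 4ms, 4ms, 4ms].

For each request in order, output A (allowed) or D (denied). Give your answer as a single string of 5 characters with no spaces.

Answer: AAAAD

Derivation:
Tracking allowed requests in the window:
  req#1 t=4ms: ALLOW
  req#2 t=4ms: ALLOW
  req#3 t=4ms: ALLOW
  req#4 t=4ms: ALLOW
  req#5 t=4ms: DENY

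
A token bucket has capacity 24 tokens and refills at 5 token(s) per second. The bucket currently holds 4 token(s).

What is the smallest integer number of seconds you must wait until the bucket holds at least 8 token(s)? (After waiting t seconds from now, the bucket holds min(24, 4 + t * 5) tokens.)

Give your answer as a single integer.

Need 4 + t * 5 >= 8, so t >= 4/5.
Smallest integer t = ceil(4/5) = 1.

Answer: 1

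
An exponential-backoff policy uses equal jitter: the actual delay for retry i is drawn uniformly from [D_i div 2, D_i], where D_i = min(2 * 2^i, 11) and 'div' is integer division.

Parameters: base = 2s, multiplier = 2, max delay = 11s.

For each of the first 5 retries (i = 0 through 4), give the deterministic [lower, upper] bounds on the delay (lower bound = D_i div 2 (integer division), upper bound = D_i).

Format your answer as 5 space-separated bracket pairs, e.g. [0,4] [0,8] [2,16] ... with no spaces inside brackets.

Computing bounds per retry:
  i=0: D_i=min(2*2^0,11)=2, bounds=[1,2]
  i=1: D_i=min(2*2^1,11)=4, bounds=[2,4]
  i=2: D_i=min(2*2^2,11)=8, bounds=[4,8]
  i=3: D_i=min(2*2^3,11)=11, bounds=[5,11]
  i=4: D_i=min(2*2^4,11)=11, bounds=[5,11]

Answer: [1,2] [2,4] [4,8] [5,11] [5,11]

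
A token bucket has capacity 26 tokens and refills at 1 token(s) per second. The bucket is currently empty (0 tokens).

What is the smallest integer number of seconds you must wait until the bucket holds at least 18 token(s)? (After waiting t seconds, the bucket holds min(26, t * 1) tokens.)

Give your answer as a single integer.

Need t * 1 >= 18, so t >= 18/1.
Smallest integer t = ceil(18/1) = 18.

Answer: 18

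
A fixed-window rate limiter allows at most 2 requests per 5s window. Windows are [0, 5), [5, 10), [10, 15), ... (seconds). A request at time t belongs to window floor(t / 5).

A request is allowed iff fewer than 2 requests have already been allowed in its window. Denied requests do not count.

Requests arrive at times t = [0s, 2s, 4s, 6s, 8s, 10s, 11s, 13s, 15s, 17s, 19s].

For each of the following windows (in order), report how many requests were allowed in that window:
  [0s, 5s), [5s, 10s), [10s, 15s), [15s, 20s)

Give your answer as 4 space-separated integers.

Answer: 2 2 2 2

Derivation:
Processing requests:
  req#1 t=0s (window 0): ALLOW
  req#2 t=2s (window 0): ALLOW
  req#3 t=4s (window 0): DENY
  req#4 t=6s (window 1): ALLOW
  req#5 t=8s (window 1): ALLOW
  req#6 t=10s (window 2): ALLOW
  req#7 t=11s (window 2): ALLOW
  req#8 t=13s (window 2): DENY
  req#9 t=15s (window 3): ALLOW
  req#10 t=17s (window 3): ALLOW
  req#11 t=19s (window 3): DENY

Allowed counts by window: 2 2 2 2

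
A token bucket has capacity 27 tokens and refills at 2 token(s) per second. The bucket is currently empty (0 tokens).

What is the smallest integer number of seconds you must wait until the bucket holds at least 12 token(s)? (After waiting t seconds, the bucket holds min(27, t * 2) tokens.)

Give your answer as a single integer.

Need t * 2 >= 12, so t >= 12/2.
Smallest integer t = ceil(12/2) = 6.

Answer: 6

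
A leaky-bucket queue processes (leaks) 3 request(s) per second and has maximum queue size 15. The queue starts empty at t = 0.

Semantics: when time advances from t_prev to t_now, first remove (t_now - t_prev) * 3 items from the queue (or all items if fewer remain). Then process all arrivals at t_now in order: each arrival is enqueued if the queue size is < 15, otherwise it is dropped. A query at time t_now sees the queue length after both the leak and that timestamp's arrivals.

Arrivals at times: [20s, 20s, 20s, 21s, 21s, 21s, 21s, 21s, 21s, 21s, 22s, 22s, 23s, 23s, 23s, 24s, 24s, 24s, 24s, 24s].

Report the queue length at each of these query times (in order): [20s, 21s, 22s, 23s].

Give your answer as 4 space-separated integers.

Answer: 3 7 6 6

Derivation:
Queue lengths at query times:
  query t=20s: backlog = 3
  query t=21s: backlog = 7
  query t=22s: backlog = 6
  query t=23s: backlog = 6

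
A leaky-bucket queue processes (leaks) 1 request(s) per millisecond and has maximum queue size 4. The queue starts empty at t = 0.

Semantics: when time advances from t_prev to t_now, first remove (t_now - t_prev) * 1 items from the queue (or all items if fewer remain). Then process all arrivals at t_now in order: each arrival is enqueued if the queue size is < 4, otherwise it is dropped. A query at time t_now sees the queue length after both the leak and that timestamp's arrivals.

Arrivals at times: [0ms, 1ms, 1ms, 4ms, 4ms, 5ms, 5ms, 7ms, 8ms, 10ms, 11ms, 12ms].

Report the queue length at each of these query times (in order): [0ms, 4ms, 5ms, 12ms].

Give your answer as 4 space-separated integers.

Queue lengths at query times:
  query t=0ms: backlog = 1
  query t=4ms: backlog = 2
  query t=5ms: backlog = 3
  query t=12ms: backlog = 1

Answer: 1 2 3 1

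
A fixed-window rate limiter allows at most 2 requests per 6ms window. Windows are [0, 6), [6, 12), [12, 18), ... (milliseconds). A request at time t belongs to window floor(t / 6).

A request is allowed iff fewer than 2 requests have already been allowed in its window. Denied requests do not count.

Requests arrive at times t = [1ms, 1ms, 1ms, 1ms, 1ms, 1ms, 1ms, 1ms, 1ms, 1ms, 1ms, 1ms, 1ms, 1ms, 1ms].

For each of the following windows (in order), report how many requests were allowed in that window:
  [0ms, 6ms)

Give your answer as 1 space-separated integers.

Processing requests:
  req#1 t=1ms (window 0): ALLOW
  req#2 t=1ms (window 0): ALLOW
  req#3 t=1ms (window 0): DENY
  req#4 t=1ms (window 0): DENY
  req#5 t=1ms (window 0): DENY
  req#6 t=1ms (window 0): DENY
  req#7 t=1ms (window 0): DENY
  req#8 t=1ms (window 0): DENY
  req#9 t=1ms (window 0): DENY
  req#10 t=1ms (window 0): DENY
  req#11 t=1ms (window 0): DENY
  req#12 t=1ms (window 0): DENY
  req#13 t=1ms (window 0): DENY
  req#14 t=1ms (window 0): DENY
  req#15 t=1ms (window 0): DENY

Allowed counts by window: 2

Answer: 2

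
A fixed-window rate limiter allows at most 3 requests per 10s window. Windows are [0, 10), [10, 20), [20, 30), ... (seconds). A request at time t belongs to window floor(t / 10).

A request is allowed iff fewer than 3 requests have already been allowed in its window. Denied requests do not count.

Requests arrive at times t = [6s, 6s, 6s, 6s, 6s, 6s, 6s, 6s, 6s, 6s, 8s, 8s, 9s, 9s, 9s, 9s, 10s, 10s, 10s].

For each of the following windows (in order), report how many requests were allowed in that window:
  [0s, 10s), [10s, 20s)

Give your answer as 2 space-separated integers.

Processing requests:
  req#1 t=6s (window 0): ALLOW
  req#2 t=6s (window 0): ALLOW
  req#3 t=6s (window 0): ALLOW
  req#4 t=6s (window 0): DENY
  req#5 t=6s (window 0): DENY
  req#6 t=6s (window 0): DENY
  req#7 t=6s (window 0): DENY
  req#8 t=6s (window 0): DENY
  req#9 t=6s (window 0): DENY
  req#10 t=6s (window 0): DENY
  req#11 t=8s (window 0): DENY
  req#12 t=8s (window 0): DENY
  req#13 t=9s (window 0): DENY
  req#14 t=9s (window 0): DENY
  req#15 t=9s (window 0): DENY
  req#16 t=9s (window 0): DENY
  req#17 t=10s (window 1): ALLOW
  req#18 t=10s (window 1): ALLOW
  req#19 t=10s (window 1): ALLOW

Allowed counts by window: 3 3

Answer: 3 3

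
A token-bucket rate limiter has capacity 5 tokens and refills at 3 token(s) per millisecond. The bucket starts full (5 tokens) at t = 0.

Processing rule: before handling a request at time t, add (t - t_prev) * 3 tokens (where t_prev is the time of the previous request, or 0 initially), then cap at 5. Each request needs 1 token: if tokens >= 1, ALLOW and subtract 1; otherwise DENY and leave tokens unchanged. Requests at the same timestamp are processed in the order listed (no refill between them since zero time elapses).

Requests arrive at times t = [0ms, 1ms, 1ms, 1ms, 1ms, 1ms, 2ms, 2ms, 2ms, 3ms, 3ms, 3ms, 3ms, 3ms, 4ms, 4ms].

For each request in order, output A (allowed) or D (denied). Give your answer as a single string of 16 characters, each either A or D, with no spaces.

Answer: AAAAAAAAAAAADDAA

Derivation:
Simulating step by step:
  req#1 t=0ms: ALLOW
  req#2 t=1ms: ALLOW
  req#3 t=1ms: ALLOW
  req#4 t=1ms: ALLOW
  req#5 t=1ms: ALLOW
  req#6 t=1ms: ALLOW
  req#7 t=2ms: ALLOW
  req#8 t=2ms: ALLOW
  req#9 t=2ms: ALLOW
  req#10 t=3ms: ALLOW
  req#11 t=3ms: ALLOW
  req#12 t=3ms: ALLOW
  req#13 t=3ms: DENY
  req#14 t=3ms: DENY
  req#15 t=4ms: ALLOW
  req#16 t=4ms: ALLOW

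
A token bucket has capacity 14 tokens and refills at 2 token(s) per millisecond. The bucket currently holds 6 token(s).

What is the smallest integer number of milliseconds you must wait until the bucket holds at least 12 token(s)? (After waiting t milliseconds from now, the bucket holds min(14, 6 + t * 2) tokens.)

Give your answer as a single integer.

Need 6 + t * 2 >= 12, so t >= 6/2.
Smallest integer t = ceil(6/2) = 3.

Answer: 3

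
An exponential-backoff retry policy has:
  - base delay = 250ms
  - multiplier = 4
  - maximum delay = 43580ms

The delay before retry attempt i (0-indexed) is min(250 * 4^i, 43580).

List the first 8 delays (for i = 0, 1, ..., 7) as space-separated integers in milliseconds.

Computing each delay:
  i=0: min(250*4^0, 43580) = 250
  i=1: min(250*4^1, 43580) = 1000
  i=2: min(250*4^2, 43580) = 4000
  i=3: min(250*4^3, 43580) = 16000
  i=4: min(250*4^4, 43580) = 43580
  i=5: min(250*4^5, 43580) = 43580
  i=6: min(250*4^6, 43580) = 43580
  i=7: min(250*4^7, 43580) = 43580

Answer: 250 1000 4000 16000 43580 43580 43580 43580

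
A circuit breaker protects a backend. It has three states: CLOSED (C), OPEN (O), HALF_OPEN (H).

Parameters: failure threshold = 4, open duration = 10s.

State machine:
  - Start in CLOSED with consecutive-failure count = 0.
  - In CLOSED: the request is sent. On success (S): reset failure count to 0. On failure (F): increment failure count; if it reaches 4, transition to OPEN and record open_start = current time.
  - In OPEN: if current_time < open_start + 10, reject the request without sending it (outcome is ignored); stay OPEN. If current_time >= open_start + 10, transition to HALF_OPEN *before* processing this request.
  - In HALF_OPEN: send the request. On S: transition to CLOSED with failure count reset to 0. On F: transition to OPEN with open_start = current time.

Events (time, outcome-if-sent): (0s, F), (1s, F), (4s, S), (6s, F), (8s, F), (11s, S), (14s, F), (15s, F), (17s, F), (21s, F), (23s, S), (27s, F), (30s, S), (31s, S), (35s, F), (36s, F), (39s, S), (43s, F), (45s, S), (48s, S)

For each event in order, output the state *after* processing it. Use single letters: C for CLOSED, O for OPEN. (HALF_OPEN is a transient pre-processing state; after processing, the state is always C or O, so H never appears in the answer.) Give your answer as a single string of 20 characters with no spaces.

Answer: CCCCCCCCCOOOOCCCCCCC

Derivation:
State after each event:
  event#1 t=0s outcome=F: state=CLOSED
  event#2 t=1s outcome=F: state=CLOSED
  event#3 t=4s outcome=S: state=CLOSED
  event#4 t=6s outcome=F: state=CLOSED
  event#5 t=8s outcome=F: state=CLOSED
  event#6 t=11s outcome=S: state=CLOSED
  event#7 t=14s outcome=F: state=CLOSED
  event#8 t=15s outcome=F: state=CLOSED
  event#9 t=17s outcome=F: state=CLOSED
  event#10 t=21s outcome=F: state=OPEN
  event#11 t=23s outcome=S: state=OPEN
  event#12 t=27s outcome=F: state=OPEN
  event#13 t=30s outcome=S: state=OPEN
  event#14 t=31s outcome=S: state=CLOSED
  event#15 t=35s outcome=F: state=CLOSED
  event#16 t=36s outcome=F: state=CLOSED
  event#17 t=39s outcome=S: state=CLOSED
  event#18 t=43s outcome=F: state=CLOSED
  event#19 t=45s outcome=S: state=CLOSED
  event#20 t=48s outcome=S: state=CLOSED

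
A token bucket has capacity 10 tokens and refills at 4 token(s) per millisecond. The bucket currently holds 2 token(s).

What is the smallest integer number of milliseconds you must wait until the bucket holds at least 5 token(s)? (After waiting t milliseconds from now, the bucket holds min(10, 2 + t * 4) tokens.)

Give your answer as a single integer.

Need 2 + t * 4 >= 5, so t >= 3/4.
Smallest integer t = ceil(3/4) = 1.

Answer: 1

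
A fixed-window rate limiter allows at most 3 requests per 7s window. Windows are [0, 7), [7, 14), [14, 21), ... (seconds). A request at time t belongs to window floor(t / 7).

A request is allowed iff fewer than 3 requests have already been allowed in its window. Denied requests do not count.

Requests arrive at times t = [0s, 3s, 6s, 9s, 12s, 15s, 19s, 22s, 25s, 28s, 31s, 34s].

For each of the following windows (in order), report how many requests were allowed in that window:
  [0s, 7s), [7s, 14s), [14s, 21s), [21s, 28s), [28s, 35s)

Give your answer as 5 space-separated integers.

Processing requests:
  req#1 t=0s (window 0): ALLOW
  req#2 t=3s (window 0): ALLOW
  req#3 t=6s (window 0): ALLOW
  req#4 t=9s (window 1): ALLOW
  req#5 t=12s (window 1): ALLOW
  req#6 t=15s (window 2): ALLOW
  req#7 t=19s (window 2): ALLOW
  req#8 t=22s (window 3): ALLOW
  req#9 t=25s (window 3): ALLOW
  req#10 t=28s (window 4): ALLOW
  req#11 t=31s (window 4): ALLOW
  req#12 t=34s (window 4): ALLOW

Allowed counts by window: 3 2 2 2 3

Answer: 3 2 2 2 3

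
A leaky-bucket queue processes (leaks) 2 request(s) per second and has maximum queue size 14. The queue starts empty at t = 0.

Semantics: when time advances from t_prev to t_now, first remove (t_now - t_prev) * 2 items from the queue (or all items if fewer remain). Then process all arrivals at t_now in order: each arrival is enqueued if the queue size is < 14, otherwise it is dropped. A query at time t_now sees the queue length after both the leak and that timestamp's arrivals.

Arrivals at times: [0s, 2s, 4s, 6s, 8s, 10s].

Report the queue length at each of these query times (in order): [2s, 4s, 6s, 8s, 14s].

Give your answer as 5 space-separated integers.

Queue lengths at query times:
  query t=2s: backlog = 1
  query t=4s: backlog = 1
  query t=6s: backlog = 1
  query t=8s: backlog = 1
  query t=14s: backlog = 0

Answer: 1 1 1 1 0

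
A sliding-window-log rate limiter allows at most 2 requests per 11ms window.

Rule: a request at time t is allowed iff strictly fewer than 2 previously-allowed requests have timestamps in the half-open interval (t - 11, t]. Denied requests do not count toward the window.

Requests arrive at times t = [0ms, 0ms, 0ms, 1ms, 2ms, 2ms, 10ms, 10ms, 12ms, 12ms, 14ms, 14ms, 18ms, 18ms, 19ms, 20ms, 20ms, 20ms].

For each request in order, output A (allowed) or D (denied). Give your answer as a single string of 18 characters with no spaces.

Answer: AADDDDDDAADDDDDDDD

Derivation:
Tracking allowed requests in the window:
  req#1 t=0ms: ALLOW
  req#2 t=0ms: ALLOW
  req#3 t=0ms: DENY
  req#4 t=1ms: DENY
  req#5 t=2ms: DENY
  req#6 t=2ms: DENY
  req#7 t=10ms: DENY
  req#8 t=10ms: DENY
  req#9 t=12ms: ALLOW
  req#10 t=12ms: ALLOW
  req#11 t=14ms: DENY
  req#12 t=14ms: DENY
  req#13 t=18ms: DENY
  req#14 t=18ms: DENY
  req#15 t=19ms: DENY
  req#16 t=20ms: DENY
  req#17 t=20ms: DENY
  req#18 t=20ms: DENY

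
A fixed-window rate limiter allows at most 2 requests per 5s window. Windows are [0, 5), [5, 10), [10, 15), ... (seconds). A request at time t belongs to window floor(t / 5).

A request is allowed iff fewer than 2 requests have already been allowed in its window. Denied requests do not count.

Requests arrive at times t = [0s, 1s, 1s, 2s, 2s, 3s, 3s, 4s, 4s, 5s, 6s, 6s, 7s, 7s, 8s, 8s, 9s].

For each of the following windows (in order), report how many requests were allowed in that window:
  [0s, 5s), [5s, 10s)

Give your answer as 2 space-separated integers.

Answer: 2 2

Derivation:
Processing requests:
  req#1 t=0s (window 0): ALLOW
  req#2 t=1s (window 0): ALLOW
  req#3 t=1s (window 0): DENY
  req#4 t=2s (window 0): DENY
  req#5 t=2s (window 0): DENY
  req#6 t=3s (window 0): DENY
  req#7 t=3s (window 0): DENY
  req#8 t=4s (window 0): DENY
  req#9 t=4s (window 0): DENY
  req#10 t=5s (window 1): ALLOW
  req#11 t=6s (window 1): ALLOW
  req#12 t=6s (window 1): DENY
  req#13 t=7s (window 1): DENY
  req#14 t=7s (window 1): DENY
  req#15 t=8s (window 1): DENY
  req#16 t=8s (window 1): DENY
  req#17 t=9s (window 1): DENY

Allowed counts by window: 2 2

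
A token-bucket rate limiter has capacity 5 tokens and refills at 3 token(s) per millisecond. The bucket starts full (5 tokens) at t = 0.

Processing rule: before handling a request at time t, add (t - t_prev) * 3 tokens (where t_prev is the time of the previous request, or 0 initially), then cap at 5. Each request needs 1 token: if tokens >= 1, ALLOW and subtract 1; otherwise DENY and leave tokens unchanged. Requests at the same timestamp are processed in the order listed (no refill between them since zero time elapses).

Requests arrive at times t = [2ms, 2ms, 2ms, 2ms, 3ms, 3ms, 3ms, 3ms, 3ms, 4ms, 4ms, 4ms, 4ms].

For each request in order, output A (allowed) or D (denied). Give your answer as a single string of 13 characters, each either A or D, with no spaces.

Simulating step by step:
  req#1 t=2ms: ALLOW
  req#2 t=2ms: ALLOW
  req#3 t=2ms: ALLOW
  req#4 t=2ms: ALLOW
  req#5 t=3ms: ALLOW
  req#6 t=3ms: ALLOW
  req#7 t=3ms: ALLOW
  req#8 t=3ms: ALLOW
  req#9 t=3ms: DENY
  req#10 t=4ms: ALLOW
  req#11 t=4ms: ALLOW
  req#12 t=4ms: ALLOW
  req#13 t=4ms: DENY

Answer: AAAAAAAADAAAD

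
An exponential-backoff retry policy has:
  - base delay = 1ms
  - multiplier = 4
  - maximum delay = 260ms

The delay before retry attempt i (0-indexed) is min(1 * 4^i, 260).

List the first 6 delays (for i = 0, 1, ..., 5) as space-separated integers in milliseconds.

Computing each delay:
  i=0: min(1*4^0, 260) = 1
  i=1: min(1*4^1, 260) = 4
  i=2: min(1*4^2, 260) = 16
  i=3: min(1*4^3, 260) = 64
  i=4: min(1*4^4, 260) = 256
  i=5: min(1*4^5, 260) = 260

Answer: 1 4 16 64 256 260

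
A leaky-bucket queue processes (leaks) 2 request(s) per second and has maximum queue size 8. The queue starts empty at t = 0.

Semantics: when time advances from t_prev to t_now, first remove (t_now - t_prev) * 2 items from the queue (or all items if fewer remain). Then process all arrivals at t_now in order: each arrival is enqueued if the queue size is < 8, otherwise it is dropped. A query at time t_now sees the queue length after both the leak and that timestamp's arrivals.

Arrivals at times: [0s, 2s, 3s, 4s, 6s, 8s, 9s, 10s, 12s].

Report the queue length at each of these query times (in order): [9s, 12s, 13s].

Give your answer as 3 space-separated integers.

Queue lengths at query times:
  query t=9s: backlog = 1
  query t=12s: backlog = 1
  query t=13s: backlog = 0

Answer: 1 1 0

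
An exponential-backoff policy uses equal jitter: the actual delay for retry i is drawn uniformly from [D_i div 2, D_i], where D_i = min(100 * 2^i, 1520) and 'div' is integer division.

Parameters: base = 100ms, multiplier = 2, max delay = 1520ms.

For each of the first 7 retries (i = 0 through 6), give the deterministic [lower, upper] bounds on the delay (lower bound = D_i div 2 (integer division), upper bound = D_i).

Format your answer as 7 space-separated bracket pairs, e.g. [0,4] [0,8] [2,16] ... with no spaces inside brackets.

Answer: [50,100] [100,200] [200,400] [400,800] [760,1520] [760,1520] [760,1520]

Derivation:
Computing bounds per retry:
  i=0: D_i=min(100*2^0,1520)=100, bounds=[50,100]
  i=1: D_i=min(100*2^1,1520)=200, bounds=[100,200]
  i=2: D_i=min(100*2^2,1520)=400, bounds=[200,400]
  i=3: D_i=min(100*2^3,1520)=800, bounds=[400,800]
  i=4: D_i=min(100*2^4,1520)=1520, bounds=[760,1520]
  i=5: D_i=min(100*2^5,1520)=1520, bounds=[760,1520]
  i=6: D_i=min(100*2^6,1520)=1520, bounds=[760,1520]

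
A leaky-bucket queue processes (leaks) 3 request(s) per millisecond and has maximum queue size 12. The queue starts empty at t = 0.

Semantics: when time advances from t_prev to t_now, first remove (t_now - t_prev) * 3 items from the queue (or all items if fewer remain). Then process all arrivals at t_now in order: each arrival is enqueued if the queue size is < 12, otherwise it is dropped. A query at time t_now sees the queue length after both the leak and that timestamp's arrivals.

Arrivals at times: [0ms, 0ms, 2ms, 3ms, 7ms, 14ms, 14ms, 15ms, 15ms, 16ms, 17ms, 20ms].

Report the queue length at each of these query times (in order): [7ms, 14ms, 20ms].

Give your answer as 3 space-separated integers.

Answer: 1 2 1

Derivation:
Queue lengths at query times:
  query t=7ms: backlog = 1
  query t=14ms: backlog = 2
  query t=20ms: backlog = 1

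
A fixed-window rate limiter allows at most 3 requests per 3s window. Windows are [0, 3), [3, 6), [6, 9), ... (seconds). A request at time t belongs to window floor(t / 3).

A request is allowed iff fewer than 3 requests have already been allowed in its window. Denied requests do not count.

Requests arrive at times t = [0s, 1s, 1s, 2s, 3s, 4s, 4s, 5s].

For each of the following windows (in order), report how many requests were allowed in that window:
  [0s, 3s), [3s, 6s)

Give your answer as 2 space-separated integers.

Processing requests:
  req#1 t=0s (window 0): ALLOW
  req#2 t=1s (window 0): ALLOW
  req#3 t=1s (window 0): ALLOW
  req#4 t=2s (window 0): DENY
  req#5 t=3s (window 1): ALLOW
  req#6 t=4s (window 1): ALLOW
  req#7 t=4s (window 1): ALLOW
  req#8 t=5s (window 1): DENY

Allowed counts by window: 3 3

Answer: 3 3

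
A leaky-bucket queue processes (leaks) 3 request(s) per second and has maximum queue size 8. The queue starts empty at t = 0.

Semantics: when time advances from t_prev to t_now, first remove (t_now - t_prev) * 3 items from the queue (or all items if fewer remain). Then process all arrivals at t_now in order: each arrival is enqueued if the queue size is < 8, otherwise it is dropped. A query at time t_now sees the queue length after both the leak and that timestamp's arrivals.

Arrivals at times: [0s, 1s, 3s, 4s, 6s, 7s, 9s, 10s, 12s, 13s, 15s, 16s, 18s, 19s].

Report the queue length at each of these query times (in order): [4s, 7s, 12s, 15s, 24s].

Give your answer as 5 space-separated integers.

Answer: 1 1 1 1 0

Derivation:
Queue lengths at query times:
  query t=4s: backlog = 1
  query t=7s: backlog = 1
  query t=12s: backlog = 1
  query t=15s: backlog = 1
  query t=24s: backlog = 0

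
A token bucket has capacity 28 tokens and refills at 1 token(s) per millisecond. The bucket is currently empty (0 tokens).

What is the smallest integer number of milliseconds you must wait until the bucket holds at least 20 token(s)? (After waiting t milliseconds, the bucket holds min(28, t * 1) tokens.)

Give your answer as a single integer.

Need t * 1 >= 20, so t >= 20/1.
Smallest integer t = ceil(20/1) = 20.

Answer: 20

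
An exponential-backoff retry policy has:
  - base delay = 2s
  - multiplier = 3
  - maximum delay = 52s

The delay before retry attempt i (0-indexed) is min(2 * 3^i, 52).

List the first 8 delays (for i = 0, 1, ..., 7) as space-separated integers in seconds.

Answer: 2 6 18 52 52 52 52 52

Derivation:
Computing each delay:
  i=0: min(2*3^0, 52) = 2
  i=1: min(2*3^1, 52) = 6
  i=2: min(2*3^2, 52) = 18
  i=3: min(2*3^3, 52) = 52
  i=4: min(2*3^4, 52) = 52
  i=5: min(2*3^5, 52) = 52
  i=6: min(2*3^6, 52) = 52
  i=7: min(2*3^7, 52) = 52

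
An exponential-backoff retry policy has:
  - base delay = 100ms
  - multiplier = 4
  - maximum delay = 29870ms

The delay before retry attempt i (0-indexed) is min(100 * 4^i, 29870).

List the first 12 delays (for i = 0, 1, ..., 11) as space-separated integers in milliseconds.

Computing each delay:
  i=0: min(100*4^0, 29870) = 100
  i=1: min(100*4^1, 29870) = 400
  i=2: min(100*4^2, 29870) = 1600
  i=3: min(100*4^3, 29870) = 6400
  i=4: min(100*4^4, 29870) = 25600
  i=5: min(100*4^5, 29870) = 29870
  i=6: min(100*4^6, 29870) = 29870
  i=7: min(100*4^7, 29870) = 29870
  i=8: min(100*4^8, 29870) = 29870
  i=9: min(100*4^9, 29870) = 29870
  i=10: min(100*4^10, 29870) = 29870
  i=11: min(100*4^11, 29870) = 29870

Answer: 100 400 1600 6400 25600 29870 29870 29870 29870 29870 29870 29870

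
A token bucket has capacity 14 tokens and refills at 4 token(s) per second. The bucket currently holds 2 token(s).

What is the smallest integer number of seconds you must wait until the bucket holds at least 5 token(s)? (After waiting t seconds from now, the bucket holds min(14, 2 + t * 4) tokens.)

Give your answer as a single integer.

Answer: 1

Derivation:
Need 2 + t * 4 >= 5, so t >= 3/4.
Smallest integer t = ceil(3/4) = 1.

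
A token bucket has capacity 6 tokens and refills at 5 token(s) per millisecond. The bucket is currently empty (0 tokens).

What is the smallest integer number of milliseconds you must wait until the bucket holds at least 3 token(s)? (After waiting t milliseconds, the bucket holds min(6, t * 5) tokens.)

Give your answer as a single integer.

Answer: 1

Derivation:
Need t * 5 >= 3, so t >= 3/5.
Smallest integer t = ceil(3/5) = 1.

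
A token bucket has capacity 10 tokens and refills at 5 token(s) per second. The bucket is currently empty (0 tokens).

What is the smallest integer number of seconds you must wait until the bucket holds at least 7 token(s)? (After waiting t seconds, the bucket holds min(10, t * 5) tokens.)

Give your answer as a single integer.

Need t * 5 >= 7, so t >= 7/5.
Smallest integer t = ceil(7/5) = 2.

Answer: 2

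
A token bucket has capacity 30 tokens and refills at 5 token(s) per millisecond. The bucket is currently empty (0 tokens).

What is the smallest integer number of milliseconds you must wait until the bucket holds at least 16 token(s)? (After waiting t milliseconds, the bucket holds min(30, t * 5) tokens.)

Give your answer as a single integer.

Need t * 5 >= 16, so t >= 16/5.
Smallest integer t = ceil(16/5) = 4.

Answer: 4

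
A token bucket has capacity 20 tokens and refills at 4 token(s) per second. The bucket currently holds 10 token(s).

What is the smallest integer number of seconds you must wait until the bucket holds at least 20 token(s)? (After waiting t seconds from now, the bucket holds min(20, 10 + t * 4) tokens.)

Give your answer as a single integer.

Need 10 + t * 4 >= 20, so t >= 10/4.
Smallest integer t = ceil(10/4) = 3.

Answer: 3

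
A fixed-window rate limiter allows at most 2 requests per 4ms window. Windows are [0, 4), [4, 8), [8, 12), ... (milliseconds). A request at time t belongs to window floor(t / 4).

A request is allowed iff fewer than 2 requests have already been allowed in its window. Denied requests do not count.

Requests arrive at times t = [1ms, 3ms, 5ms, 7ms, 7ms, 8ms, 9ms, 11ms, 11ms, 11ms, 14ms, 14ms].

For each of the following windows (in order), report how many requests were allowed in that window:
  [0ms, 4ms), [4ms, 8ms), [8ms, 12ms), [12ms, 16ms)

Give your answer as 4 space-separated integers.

Processing requests:
  req#1 t=1ms (window 0): ALLOW
  req#2 t=3ms (window 0): ALLOW
  req#3 t=5ms (window 1): ALLOW
  req#4 t=7ms (window 1): ALLOW
  req#5 t=7ms (window 1): DENY
  req#6 t=8ms (window 2): ALLOW
  req#7 t=9ms (window 2): ALLOW
  req#8 t=11ms (window 2): DENY
  req#9 t=11ms (window 2): DENY
  req#10 t=11ms (window 2): DENY
  req#11 t=14ms (window 3): ALLOW
  req#12 t=14ms (window 3): ALLOW

Allowed counts by window: 2 2 2 2

Answer: 2 2 2 2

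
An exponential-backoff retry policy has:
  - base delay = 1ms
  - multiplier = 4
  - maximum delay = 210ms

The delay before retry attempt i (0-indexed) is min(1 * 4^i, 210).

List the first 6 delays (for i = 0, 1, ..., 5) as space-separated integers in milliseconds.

Computing each delay:
  i=0: min(1*4^0, 210) = 1
  i=1: min(1*4^1, 210) = 4
  i=2: min(1*4^2, 210) = 16
  i=3: min(1*4^3, 210) = 64
  i=4: min(1*4^4, 210) = 210
  i=5: min(1*4^5, 210) = 210

Answer: 1 4 16 64 210 210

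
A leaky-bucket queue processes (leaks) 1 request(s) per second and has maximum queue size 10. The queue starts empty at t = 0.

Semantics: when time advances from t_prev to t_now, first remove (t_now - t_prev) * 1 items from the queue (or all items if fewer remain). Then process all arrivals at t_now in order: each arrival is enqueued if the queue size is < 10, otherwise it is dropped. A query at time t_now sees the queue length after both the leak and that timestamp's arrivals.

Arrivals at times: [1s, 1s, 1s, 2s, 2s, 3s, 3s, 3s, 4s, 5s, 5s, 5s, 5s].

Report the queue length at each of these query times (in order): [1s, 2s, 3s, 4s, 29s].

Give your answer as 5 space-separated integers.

Queue lengths at query times:
  query t=1s: backlog = 3
  query t=2s: backlog = 4
  query t=3s: backlog = 6
  query t=4s: backlog = 6
  query t=29s: backlog = 0

Answer: 3 4 6 6 0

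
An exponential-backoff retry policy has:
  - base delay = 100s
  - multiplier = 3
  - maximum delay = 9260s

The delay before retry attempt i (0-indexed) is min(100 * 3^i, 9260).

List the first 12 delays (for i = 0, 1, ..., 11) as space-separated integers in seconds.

Answer: 100 300 900 2700 8100 9260 9260 9260 9260 9260 9260 9260

Derivation:
Computing each delay:
  i=0: min(100*3^0, 9260) = 100
  i=1: min(100*3^1, 9260) = 300
  i=2: min(100*3^2, 9260) = 900
  i=3: min(100*3^3, 9260) = 2700
  i=4: min(100*3^4, 9260) = 8100
  i=5: min(100*3^5, 9260) = 9260
  i=6: min(100*3^6, 9260) = 9260
  i=7: min(100*3^7, 9260) = 9260
  i=8: min(100*3^8, 9260) = 9260
  i=9: min(100*3^9, 9260) = 9260
  i=10: min(100*3^10, 9260) = 9260
  i=11: min(100*3^11, 9260) = 9260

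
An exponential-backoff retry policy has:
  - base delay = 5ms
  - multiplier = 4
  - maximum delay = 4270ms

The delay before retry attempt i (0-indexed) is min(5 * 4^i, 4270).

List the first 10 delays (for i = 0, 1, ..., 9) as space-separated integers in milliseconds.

Computing each delay:
  i=0: min(5*4^0, 4270) = 5
  i=1: min(5*4^1, 4270) = 20
  i=2: min(5*4^2, 4270) = 80
  i=3: min(5*4^3, 4270) = 320
  i=4: min(5*4^4, 4270) = 1280
  i=5: min(5*4^5, 4270) = 4270
  i=6: min(5*4^6, 4270) = 4270
  i=7: min(5*4^7, 4270) = 4270
  i=8: min(5*4^8, 4270) = 4270
  i=9: min(5*4^9, 4270) = 4270

Answer: 5 20 80 320 1280 4270 4270 4270 4270 4270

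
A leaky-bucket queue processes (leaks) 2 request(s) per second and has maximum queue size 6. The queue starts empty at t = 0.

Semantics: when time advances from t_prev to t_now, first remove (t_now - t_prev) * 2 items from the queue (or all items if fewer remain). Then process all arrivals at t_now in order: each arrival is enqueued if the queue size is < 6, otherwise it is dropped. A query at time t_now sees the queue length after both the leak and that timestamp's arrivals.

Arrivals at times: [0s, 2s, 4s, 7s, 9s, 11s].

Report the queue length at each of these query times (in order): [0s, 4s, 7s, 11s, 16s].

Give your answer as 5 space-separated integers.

Queue lengths at query times:
  query t=0s: backlog = 1
  query t=4s: backlog = 1
  query t=7s: backlog = 1
  query t=11s: backlog = 1
  query t=16s: backlog = 0

Answer: 1 1 1 1 0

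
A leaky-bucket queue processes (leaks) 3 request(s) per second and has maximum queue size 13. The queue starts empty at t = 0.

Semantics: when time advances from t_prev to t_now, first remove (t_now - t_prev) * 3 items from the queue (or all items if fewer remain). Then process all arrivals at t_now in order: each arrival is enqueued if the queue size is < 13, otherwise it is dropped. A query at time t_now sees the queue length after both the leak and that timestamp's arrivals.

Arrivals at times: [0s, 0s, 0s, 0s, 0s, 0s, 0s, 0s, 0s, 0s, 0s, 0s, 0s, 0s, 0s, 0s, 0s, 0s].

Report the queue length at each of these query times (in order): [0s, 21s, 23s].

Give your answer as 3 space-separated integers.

Queue lengths at query times:
  query t=0s: backlog = 13
  query t=21s: backlog = 0
  query t=23s: backlog = 0

Answer: 13 0 0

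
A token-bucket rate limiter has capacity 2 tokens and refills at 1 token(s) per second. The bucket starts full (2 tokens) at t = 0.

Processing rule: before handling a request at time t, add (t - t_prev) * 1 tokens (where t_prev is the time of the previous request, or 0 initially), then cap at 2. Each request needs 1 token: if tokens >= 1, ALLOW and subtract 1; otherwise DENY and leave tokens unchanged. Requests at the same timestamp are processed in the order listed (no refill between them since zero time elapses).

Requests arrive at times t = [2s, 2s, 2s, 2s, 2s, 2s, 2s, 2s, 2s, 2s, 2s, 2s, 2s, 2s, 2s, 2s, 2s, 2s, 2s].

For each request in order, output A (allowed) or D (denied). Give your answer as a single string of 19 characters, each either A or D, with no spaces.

Simulating step by step:
  req#1 t=2s: ALLOW
  req#2 t=2s: ALLOW
  req#3 t=2s: DENY
  req#4 t=2s: DENY
  req#5 t=2s: DENY
  req#6 t=2s: DENY
  req#7 t=2s: DENY
  req#8 t=2s: DENY
  req#9 t=2s: DENY
  req#10 t=2s: DENY
  req#11 t=2s: DENY
  req#12 t=2s: DENY
  req#13 t=2s: DENY
  req#14 t=2s: DENY
  req#15 t=2s: DENY
  req#16 t=2s: DENY
  req#17 t=2s: DENY
  req#18 t=2s: DENY
  req#19 t=2s: DENY

Answer: AADDDDDDDDDDDDDDDDD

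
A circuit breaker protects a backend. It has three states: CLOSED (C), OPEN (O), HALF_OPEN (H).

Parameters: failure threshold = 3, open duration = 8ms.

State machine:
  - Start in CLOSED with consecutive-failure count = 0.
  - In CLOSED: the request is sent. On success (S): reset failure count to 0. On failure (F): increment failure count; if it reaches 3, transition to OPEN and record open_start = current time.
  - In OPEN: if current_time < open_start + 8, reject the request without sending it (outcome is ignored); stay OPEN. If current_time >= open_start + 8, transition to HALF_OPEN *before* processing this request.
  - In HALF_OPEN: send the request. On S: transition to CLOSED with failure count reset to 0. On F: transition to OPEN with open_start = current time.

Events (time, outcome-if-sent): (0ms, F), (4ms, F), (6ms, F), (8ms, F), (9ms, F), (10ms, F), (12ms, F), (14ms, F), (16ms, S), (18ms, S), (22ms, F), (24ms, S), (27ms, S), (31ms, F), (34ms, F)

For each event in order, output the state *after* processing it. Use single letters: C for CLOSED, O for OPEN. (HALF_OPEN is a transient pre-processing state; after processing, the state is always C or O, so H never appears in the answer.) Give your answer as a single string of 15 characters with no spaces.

State after each event:
  event#1 t=0ms outcome=F: state=CLOSED
  event#2 t=4ms outcome=F: state=CLOSED
  event#3 t=6ms outcome=F: state=OPEN
  event#4 t=8ms outcome=F: state=OPEN
  event#5 t=9ms outcome=F: state=OPEN
  event#6 t=10ms outcome=F: state=OPEN
  event#7 t=12ms outcome=F: state=OPEN
  event#8 t=14ms outcome=F: state=OPEN
  event#9 t=16ms outcome=S: state=OPEN
  event#10 t=18ms outcome=S: state=OPEN
  event#11 t=22ms outcome=F: state=OPEN
  event#12 t=24ms outcome=S: state=OPEN
  event#13 t=27ms outcome=S: state=OPEN
  event#14 t=31ms outcome=F: state=OPEN
  event#15 t=34ms outcome=F: state=OPEN

Answer: CCOOOOOOOOOOOOO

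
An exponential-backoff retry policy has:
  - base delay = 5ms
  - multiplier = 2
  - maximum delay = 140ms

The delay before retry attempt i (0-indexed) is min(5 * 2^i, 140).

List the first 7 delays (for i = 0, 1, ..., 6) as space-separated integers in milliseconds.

Answer: 5 10 20 40 80 140 140

Derivation:
Computing each delay:
  i=0: min(5*2^0, 140) = 5
  i=1: min(5*2^1, 140) = 10
  i=2: min(5*2^2, 140) = 20
  i=3: min(5*2^3, 140) = 40
  i=4: min(5*2^4, 140) = 80
  i=5: min(5*2^5, 140) = 140
  i=6: min(5*2^6, 140) = 140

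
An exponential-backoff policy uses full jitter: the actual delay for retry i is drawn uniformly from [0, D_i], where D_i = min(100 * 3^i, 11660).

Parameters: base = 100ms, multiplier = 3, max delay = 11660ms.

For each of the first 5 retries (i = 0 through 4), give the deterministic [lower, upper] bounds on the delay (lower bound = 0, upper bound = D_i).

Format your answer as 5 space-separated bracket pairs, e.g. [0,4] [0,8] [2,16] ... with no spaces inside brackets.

Answer: [0,100] [0,300] [0,900] [0,2700] [0,8100]

Derivation:
Computing bounds per retry:
  i=0: D_i=min(100*3^0,11660)=100, bounds=[0,100]
  i=1: D_i=min(100*3^1,11660)=300, bounds=[0,300]
  i=2: D_i=min(100*3^2,11660)=900, bounds=[0,900]
  i=3: D_i=min(100*3^3,11660)=2700, bounds=[0,2700]
  i=4: D_i=min(100*3^4,11660)=8100, bounds=[0,8100]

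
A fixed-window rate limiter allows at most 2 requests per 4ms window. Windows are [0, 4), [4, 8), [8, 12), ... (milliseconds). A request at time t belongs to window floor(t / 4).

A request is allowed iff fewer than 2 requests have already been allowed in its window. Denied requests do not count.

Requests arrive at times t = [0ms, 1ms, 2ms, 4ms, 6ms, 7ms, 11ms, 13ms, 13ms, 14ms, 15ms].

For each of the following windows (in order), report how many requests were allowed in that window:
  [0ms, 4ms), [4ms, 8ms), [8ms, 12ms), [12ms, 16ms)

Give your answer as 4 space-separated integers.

Processing requests:
  req#1 t=0ms (window 0): ALLOW
  req#2 t=1ms (window 0): ALLOW
  req#3 t=2ms (window 0): DENY
  req#4 t=4ms (window 1): ALLOW
  req#5 t=6ms (window 1): ALLOW
  req#6 t=7ms (window 1): DENY
  req#7 t=11ms (window 2): ALLOW
  req#8 t=13ms (window 3): ALLOW
  req#9 t=13ms (window 3): ALLOW
  req#10 t=14ms (window 3): DENY
  req#11 t=15ms (window 3): DENY

Allowed counts by window: 2 2 1 2

Answer: 2 2 1 2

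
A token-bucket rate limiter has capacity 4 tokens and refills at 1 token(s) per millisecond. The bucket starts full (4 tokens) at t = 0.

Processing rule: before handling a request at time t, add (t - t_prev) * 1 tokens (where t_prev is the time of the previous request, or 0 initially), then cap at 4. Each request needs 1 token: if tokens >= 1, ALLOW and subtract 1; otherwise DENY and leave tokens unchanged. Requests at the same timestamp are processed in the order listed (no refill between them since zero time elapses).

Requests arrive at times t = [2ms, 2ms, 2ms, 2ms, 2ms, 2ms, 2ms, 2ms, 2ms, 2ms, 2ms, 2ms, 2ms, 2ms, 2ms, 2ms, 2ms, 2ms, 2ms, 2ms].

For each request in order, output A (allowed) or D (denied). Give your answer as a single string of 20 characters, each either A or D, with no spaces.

Answer: AAAADDDDDDDDDDDDDDDD

Derivation:
Simulating step by step:
  req#1 t=2ms: ALLOW
  req#2 t=2ms: ALLOW
  req#3 t=2ms: ALLOW
  req#4 t=2ms: ALLOW
  req#5 t=2ms: DENY
  req#6 t=2ms: DENY
  req#7 t=2ms: DENY
  req#8 t=2ms: DENY
  req#9 t=2ms: DENY
  req#10 t=2ms: DENY
  req#11 t=2ms: DENY
  req#12 t=2ms: DENY
  req#13 t=2ms: DENY
  req#14 t=2ms: DENY
  req#15 t=2ms: DENY
  req#16 t=2ms: DENY
  req#17 t=2ms: DENY
  req#18 t=2ms: DENY
  req#19 t=2ms: DENY
  req#20 t=2ms: DENY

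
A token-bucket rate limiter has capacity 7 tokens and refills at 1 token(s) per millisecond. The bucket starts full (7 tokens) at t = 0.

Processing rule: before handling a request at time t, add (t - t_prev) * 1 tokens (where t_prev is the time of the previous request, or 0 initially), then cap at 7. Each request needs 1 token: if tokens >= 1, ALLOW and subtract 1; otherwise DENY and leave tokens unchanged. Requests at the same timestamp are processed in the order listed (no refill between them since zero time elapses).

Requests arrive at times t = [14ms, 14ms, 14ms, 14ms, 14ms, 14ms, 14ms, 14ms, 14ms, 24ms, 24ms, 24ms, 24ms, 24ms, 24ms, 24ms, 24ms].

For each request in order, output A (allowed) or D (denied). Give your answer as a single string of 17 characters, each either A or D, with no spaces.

Simulating step by step:
  req#1 t=14ms: ALLOW
  req#2 t=14ms: ALLOW
  req#3 t=14ms: ALLOW
  req#4 t=14ms: ALLOW
  req#5 t=14ms: ALLOW
  req#6 t=14ms: ALLOW
  req#7 t=14ms: ALLOW
  req#8 t=14ms: DENY
  req#9 t=14ms: DENY
  req#10 t=24ms: ALLOW
  req#11 t=24ms: ALLOW
  req#12 t=24ms: ALLOW
  req#13 t=24ms: ALLOW
  req#14 t=24ms: ALLOW
  req#15 t=24ms: ALLOW
  req#16 t=24ms: ALLOW
  req#17 t=24ms: DENY

Answer: AAAAAAADDAAAAAAAD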